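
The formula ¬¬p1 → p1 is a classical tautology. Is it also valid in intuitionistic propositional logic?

This is double-negation elimination, which is not intuitionistically valid.
A Kripke countermodel: worlds w0, w1; order generated by w0 ≤ w1; atoms true at each world — w0:{}; w1:{p1}.
w0 ⊮ ¬¬p1 → p1: already at w0 itself, w0 ⊩ ¬¬p1 but w0 ⊮ p1.
w0 lacks atom p1, so w0 ⊮ p1.
So the root w0 does not force the formula.

No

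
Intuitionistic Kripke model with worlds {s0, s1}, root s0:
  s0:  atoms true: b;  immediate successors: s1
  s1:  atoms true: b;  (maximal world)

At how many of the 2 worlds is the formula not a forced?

s0: forces it.
s1: forces it.
Worlds forcing the formula: {s0, s1}.

2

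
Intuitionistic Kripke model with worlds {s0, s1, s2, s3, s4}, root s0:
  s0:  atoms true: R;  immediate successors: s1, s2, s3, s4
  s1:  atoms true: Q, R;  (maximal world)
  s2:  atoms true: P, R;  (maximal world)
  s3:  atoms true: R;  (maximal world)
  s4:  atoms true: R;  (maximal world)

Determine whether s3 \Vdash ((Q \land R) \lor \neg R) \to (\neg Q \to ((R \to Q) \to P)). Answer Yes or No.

Yes

s3 \Vdash ((Q \land R) \lor \neg R) \to (\neg Q \to ((R \to Q) \to P)) vacuously: no world accessible from s3 forces the antecedent (Q \land R) \lor \neg R.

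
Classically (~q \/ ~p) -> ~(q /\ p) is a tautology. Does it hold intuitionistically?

Yes

This is a constructively valid De Morgan direction (disjunction of negations to negated conjunction), which is intuitionistically derivable.
If ~q holds at a world then no accessible world forces q, hence none forces q /\ p; likewise for ~p.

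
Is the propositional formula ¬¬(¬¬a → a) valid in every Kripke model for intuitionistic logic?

Yes

This is the double negation of double-negation elimination, which is intuitionistically derivable.
By Glivenko's theorem the double negation of any classical propositional tautology is intuitionistically provable; ¬¬a → a is classically a tautology.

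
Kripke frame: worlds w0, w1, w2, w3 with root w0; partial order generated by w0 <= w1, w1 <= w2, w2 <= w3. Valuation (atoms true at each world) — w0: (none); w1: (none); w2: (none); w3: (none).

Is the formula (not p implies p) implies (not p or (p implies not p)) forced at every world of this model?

w0 forces (not p implies p) implies (not p or (p implies not p)) vacuously: no world accessible from w0 forces the antecedent not p implies p.
Since the root w0 forces (not p implies p) implies (not p or (p implies not p)) and forcing is persistent (monotone upward), every world forces it.

Yes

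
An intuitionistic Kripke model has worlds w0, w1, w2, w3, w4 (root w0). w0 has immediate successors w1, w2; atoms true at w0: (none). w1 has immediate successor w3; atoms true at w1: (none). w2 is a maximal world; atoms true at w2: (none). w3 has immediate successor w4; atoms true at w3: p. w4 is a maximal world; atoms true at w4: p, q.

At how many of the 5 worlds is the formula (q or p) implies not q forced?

1

w0: does not force it — w0 does not force (q or p) implies not q: at the accessible world w3, w3 forces q or p but w3 does not force not q.
w1: does not force it.
w2: forces it.
w3: does not force it.
w4: does not force it.
Worlds forcing the formula: {w2}.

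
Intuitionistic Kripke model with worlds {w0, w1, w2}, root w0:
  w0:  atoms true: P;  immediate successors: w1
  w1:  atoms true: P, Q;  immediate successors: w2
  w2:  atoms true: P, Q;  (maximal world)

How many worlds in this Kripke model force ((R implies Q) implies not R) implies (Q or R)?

2

w0: does not force it — w0 does not force ((R implies Q) implies not R) implies (Q or R): already at w0 itself, w0 forces (R implies Q) implies not R but w0 does not force Q or R.
w1: forces it.
w2: forces it.
Worlds forcing the formula: {w1, w2}.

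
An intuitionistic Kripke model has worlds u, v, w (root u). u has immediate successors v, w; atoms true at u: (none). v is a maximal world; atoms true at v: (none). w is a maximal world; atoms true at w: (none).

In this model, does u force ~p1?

u ||- ~p1: no world accessible from u forces p1.

Yes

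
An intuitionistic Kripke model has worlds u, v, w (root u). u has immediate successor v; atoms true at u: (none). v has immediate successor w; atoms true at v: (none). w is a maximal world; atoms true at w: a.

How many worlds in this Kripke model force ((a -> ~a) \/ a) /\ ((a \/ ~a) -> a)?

u: does not force it — u ||-/- ((a -> ~a) \/ a) /\ ((a \/ ~a) -> a) since u fails (a -> ~a) \/ a.
v: does not force it — v ||-/- ((a -> ~a) \/ a) /\ ((a \/ ~a) -> a) since v fails (a -> ~a) \/ a.
w: forces it.
Worlds forcing the formula: {w}.

1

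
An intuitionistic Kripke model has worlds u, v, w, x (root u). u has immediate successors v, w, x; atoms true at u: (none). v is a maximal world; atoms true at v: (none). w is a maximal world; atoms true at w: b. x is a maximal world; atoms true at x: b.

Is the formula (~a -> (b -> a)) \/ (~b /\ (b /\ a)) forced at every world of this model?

Not every world: u ||-/- (~a -> (b -> a)) \/ (~b /\ (b /\ a)).
u ||-/- (~a -> (b -> a)) \/ (~b /\ (b /\ a)): neither disjunct is forced at u.
u ||-/- ~a -> (b -> a): already at u itself, u ||- ~a but u ||-/- b -> a.
u ||-/- b -> a: at the accessible world w, w ||- b but w ||-/- a.
w lacks atom a, so w ||-/- a.

No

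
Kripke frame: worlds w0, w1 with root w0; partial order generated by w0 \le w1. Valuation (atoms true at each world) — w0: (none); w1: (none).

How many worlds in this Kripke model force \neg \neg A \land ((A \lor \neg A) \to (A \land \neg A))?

0

w0: does not force it — w0 \nVdash \neg \neg A \land ((A \lor \neg A) \to (A \land \neg A)) since w0 fails \neg \neg A.
w1: does not force it — w1 \nVdash \neg \neg A \land ((A \lor \neg A) \to (A \land \neg A)) since w1 fails \neg \neg A.
Worlds forcing the formula: { }.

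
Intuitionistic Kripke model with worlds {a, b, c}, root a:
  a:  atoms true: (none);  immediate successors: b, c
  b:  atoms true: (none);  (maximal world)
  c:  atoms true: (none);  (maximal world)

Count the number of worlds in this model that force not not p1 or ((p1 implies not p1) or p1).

3

a: forces it.
b: forces it.
c: forces it.
Worlds forcing the formula: {a, b, c}.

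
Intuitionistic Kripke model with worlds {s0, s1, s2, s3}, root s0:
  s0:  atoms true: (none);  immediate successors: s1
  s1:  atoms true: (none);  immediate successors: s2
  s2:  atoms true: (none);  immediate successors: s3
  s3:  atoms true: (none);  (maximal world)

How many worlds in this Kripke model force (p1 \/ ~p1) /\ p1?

0

s0: does not force it — s0 ||-/- (p1 \/ ~p1) /\ p1 since s0 fails p1.
s1: does not force it — s1 ||-/- (p1 \/ ~p1) /\ p1 since s1 fails p1.
s2: does not force it — s2 ||-/- (p1 \/ ~p1) /\ p1 since s2 fails p1.
s3: does not force it.
Worlds forcing the formula: { }.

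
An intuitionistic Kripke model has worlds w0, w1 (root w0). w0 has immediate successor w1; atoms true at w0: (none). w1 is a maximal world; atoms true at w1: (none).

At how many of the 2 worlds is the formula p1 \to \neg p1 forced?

2

w0: forces it.
w1: forces it.
Worlds forcing the formula: {w0, w1}.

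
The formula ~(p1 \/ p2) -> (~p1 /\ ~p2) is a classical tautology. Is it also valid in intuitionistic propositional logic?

Yes

This is a constructively valid De Morgan direction (negated disjunction to conjunction of negations), which is intuitionistically derivable.
From ~(p1 \/ p2): if p1 held then p1 \/ p2 would, contradiction — so ~p1; similarly ~p2.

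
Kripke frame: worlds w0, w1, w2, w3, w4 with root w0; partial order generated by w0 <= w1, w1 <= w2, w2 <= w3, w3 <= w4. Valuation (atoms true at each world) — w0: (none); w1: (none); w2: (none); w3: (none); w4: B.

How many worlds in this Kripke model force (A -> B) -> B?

1

w0: does not force it — w0 ||-/- (A -> B) -> B: already at w0 itself, w0 ||- A -> B but w0 ||-/- B.
w1: does not force it — w1 ||-/- (A -> B) -> B: already at w1 itself, w1 ||- A -> B but w1 ||-/- B.
w2: does not force it.
w3: does not force it.
w4: forces it.
Worlds forcing the formula: {w4}.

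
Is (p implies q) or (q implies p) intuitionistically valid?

No

This is the Gödel–Dummett linearity axiom, which is not intuitionistically valid.
A Kripke countermodel: worlds w0, w1, w2; order generated by w0 <= w1, w0 <= w2; atoms true at each world — w0:{}; w1:{p}; w2:{q}.
w0 does not force (p implies q) or (q implies p): neither disjunct is forced at w0.
w0 does not force p implies q: at the accessible world w1, w1 forces p but w1 does not force q.
w1 lacks atom q, so w1 does not force q.
So the root w0 does not force the formula.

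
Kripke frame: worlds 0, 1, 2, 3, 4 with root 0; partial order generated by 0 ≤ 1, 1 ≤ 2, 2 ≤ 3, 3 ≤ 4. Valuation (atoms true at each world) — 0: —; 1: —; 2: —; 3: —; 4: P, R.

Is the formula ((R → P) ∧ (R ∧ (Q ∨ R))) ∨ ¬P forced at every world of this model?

Not every world: 0 ⊮ ((R → P) ∧ (R ∧ (Q ∨ R))) ∨ ¬P.
0 ⊮ ((R → P) ∧ (R ∧ (Q ∨ R))) ∨ ¬P: neither disjunct is forced at 0.
0 ⊮ (R → P) ∧ (R ∧ (Q ∨ R)) since 0 fails R ∧ (Q ∨ R).

No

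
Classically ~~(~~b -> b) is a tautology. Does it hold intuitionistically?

Yes

This is the double negation of double-negation elimination, which is intuitionistically derivable.
By Glivenko's theorem the double negation of any classical propositional tautology is intuitionistically provable; ~~b -> b is classically a tautology.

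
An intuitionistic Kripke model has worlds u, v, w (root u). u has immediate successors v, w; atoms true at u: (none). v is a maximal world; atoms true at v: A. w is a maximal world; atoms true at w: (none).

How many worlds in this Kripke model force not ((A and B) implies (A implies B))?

u: does not force it — u does not force not ((A and B) implies (A implies B)) since u is accessible from u and u forces (A and B) implies (A implies B).
v: does not force it — v does not force not ((A and B) implies (A implies B)) since v is accessible from v and v forces (A and B) implies (A implies B).
w: does not force it.
Worlds forcing the formula: { }.

0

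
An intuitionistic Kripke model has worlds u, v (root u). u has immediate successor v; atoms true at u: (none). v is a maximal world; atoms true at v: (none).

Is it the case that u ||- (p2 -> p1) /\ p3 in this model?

No

u ||-/- (p2 -> p1) /\ p3 since u fails p3.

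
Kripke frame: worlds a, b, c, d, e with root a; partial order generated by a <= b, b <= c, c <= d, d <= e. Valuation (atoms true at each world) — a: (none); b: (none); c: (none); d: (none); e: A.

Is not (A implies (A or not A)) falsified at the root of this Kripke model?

a does not force not (A implies (A or not A)) since a is accessible from a and a forces A implies (A or not A).
a forces A implies (A or not A): every world accessible from a that forces A (namely e) also forces A or not A.
So the root a does not force not (A implies (A or not A)); the model is a countermodel.

Yes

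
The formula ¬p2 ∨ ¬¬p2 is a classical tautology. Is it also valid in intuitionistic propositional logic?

This is the weak law of excluded middle, which is not intuitionistically valid.
A Kripke countermodel: worlds u, v, w; order generated by u ≤ v, u ≤ w; atoms true at each world — u:{}; v:{p2}; w:{}.
u ⊮ ¬p2 ∨ ¬¬p2: neither disjunct is forced at u.
u ⊮ ¬p2 since v is accessible from u and v ⊩ p2.
So the root u does not force the formula.

No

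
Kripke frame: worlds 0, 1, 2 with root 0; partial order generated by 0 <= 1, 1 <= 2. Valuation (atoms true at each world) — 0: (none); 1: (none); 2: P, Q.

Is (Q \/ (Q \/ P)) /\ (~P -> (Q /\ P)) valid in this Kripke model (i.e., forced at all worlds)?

Not every world: 0 ||-/- (Q \/ (Q \/ P)) /\ (~P -> (Q /\ P)).
0 ||-/- (Q \/ (Q \/ P)) /\ (~P -> (Q /\ P)) since 0 fails Q \/ (Q \/ P).

No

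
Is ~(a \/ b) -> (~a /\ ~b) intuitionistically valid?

This is a constructively valid De Morgan direction (negated disjunction to conjunction of negations), which is intuitionistically derivable.
From ~(a \/ b): if a held then a \/ b would, contradiction — so ~a; similarly ~b.

Yes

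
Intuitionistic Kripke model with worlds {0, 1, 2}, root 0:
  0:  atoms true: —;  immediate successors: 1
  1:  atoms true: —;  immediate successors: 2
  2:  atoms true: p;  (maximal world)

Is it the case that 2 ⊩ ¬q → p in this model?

2 ⊩ ¬q → p: every world accessible from 2 that forces ¬q (namely 2) also forces p.

Yes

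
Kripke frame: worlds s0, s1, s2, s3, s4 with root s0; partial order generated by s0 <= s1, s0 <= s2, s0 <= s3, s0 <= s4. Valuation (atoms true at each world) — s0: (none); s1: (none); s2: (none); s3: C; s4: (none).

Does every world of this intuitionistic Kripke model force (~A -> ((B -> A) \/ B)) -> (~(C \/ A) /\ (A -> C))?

Not every world: s0 ||-/- (~A -> ((B -> A) \/ B)) -> (~(C \/ A) /\ (A -> C)).
s0 ||-/- (~A -> ((B -> A) \/ B)) -> (~(C \/ A) /\ (A -> C)): already at s0 itself, s0 ||- ~A -> ((B -> A) \/ B) but s0 ||-/- ~(C \/ A) /\ (A -> C).
s0 ||-/- ~(C \/ A) /\ (A -> C) since s0 fails ~(C \/ A).

No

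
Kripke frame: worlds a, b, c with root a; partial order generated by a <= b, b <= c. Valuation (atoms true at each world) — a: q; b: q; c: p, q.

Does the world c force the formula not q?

c does not force not q since c is accessible from c and c forces q.

No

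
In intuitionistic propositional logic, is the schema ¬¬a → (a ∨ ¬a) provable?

No

This is a variant of double-negation elimination (deriving excluded middle from double negation), which is not intuitionistically valid.
A Kripke countermodel: worlds s0, s1; order generated by s0 ≤ s1; atoms true at each world — s0:{}; s1:{a}.
s0 ⊮ ¬¬a → (a ∨ ¬a): already at s0 itself, s0 ⊩ ¬¬a but s0 ⊮ a ∨ ¬a.
s0 ⊮ a ∨ ¬a: neither disjunct is forced at s0.
s0 lacks atom a, so s0 ⊮ a.
So the root s0 does not force the formula.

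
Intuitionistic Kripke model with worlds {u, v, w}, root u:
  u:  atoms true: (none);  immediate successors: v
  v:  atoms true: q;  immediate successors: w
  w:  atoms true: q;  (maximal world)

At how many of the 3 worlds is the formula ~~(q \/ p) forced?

u: forces it.
v: forces it.
w: forces it.
Worlds forcing the formula: {u, v, w}.

3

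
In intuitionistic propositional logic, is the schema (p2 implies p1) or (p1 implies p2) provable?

No

This is the Gödel–Dummett linearity axiom, which is not intuitionistically valid.
A Kripke countermodel: worlds 0, 1, 2; order generated by 0 <= 1, 0 <= 2; atoms true at each world — 0:{}; 1:{p2}; 2:{p1}.
0 does not force (p2 implies p1) or (p1 implies p2): neither disjunct is forced at 0.
0 does not force p2 implies p1: at the accessible world 1, 1 forces p2 but 1 does not force p1.
1 lacks atom p1, so 1 does not force p1.
So the root 0 does not force the formula.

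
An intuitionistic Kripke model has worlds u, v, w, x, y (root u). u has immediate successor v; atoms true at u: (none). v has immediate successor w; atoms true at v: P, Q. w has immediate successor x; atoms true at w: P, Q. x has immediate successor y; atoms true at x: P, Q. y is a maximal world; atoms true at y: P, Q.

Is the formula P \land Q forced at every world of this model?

No

Not every world: u \nVdash P \land Q.
u \nVdash P \land Q since u fails P.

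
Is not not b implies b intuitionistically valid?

This is double-negation elimination, which is not intuitionistically valid.
A Kripke countermodel: worlds 0, 1; order generated by 0 <= 1; atoms true at each world — 0:{}; 1:{b}.
0 does not force not not b implies b: already at 0 itself, 0 forces not not b but 0 does not force b.
0 lacks atom b, so 0 does not force b.
So the root 0 does not force the formula.

No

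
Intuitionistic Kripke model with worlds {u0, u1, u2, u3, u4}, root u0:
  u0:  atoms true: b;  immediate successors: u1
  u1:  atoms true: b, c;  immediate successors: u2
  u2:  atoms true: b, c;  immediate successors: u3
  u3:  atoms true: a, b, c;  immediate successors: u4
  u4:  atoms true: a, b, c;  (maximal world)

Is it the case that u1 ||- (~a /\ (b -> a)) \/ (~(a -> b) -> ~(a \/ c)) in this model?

Yes

u1 ||- (~a /\ (b -> a)) \/ (~(a -> b) -> ~(a \/ c)) via the disjunct ~(a -> b) -> ~(a \/ c).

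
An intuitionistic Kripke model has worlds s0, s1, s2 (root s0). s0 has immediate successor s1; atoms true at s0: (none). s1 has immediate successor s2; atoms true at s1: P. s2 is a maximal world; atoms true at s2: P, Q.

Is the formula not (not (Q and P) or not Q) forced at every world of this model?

s0 forces not (not (Q and P) or not Q): no world accessible from s0 forces not (Q and P) or not Q.
Since the root s0 forces not (not (Q and P) or not Q) and forcing is persistent (monotone upward), every world forces it.

Yes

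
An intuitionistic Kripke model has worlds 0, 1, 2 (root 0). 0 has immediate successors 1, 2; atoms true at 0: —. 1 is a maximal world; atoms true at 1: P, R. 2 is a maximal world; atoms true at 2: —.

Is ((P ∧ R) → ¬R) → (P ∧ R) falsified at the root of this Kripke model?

Yes

0 ⊮ ((P ∧ R) → ¬R) → (P ∧ R): at the accessible world 2, 2 ⊩ (P ∧ R) → ¬R but 2 ⊮ P ∧ R.
2 ⊮ P ∧ R since 2 fails P.
So the root 0 does not force ((P ∧ R) → ¬R) → (P ∧ R); the model is a countermodel.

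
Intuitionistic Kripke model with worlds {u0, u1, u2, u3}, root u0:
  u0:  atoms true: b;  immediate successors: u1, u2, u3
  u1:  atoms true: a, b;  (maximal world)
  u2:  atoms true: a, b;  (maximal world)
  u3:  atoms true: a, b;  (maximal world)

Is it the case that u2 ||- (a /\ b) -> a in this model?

u2 ||- (a /\ b) -> a: every world accessible from u2 that forces a /\ b (namely u2) also forces a.

Yes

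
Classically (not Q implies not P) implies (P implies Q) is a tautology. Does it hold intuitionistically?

This is the converse of contraposition, which is not intuitionistically valid.
A Kripke countermodel: worlds u, v; order generated by u <= v; atoms true at each world — u:{P}; v:{P,Q}.
u does not force (not Q implies not P) implies (P implies Q): already at u itself, u forces not Q implies not P but u does not force P implies Q.
u does not force P implies Q: already at u itself, u forces P but u does not force Q.
u lacks atom Q, so u does not force Q.
So the root u does not force the formula.

No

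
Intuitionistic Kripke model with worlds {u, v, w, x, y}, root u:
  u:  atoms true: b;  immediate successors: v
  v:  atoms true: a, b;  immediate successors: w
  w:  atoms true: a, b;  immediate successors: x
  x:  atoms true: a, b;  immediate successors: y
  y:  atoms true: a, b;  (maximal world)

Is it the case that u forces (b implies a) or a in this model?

u does not force (b implies a) or a: neither disjunct is forced at u.
u does not force b implies a: already at u itself, u forces b but u does not force a.
u lacks atom a, so u does not force a.

No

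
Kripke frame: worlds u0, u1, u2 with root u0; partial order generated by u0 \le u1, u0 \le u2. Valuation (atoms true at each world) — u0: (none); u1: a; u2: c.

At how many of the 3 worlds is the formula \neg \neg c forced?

u0: does not force it — u0 \nVdash \neg \neg c since u1 is accessible from u0 and u1 \Vdash \neg c.
u1: does not force it.
u2: forces it.
Worlds forcing the formula: {u2}.

1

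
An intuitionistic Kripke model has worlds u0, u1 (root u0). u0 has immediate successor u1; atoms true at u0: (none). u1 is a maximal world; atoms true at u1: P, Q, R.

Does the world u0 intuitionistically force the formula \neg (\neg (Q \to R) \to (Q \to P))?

No

u0 \nVdash \neg (\neg (Q \to R) \to (Q \to P)) since u0 is accessible from u0 and u0 \Vdash \neg (Q \to R) \to (Q \to P).
u0 \Vdash \neg (Q \to R) \to (Q \to P) vacuously: no world accessible from u0 forces the antecedent \neg (Q \to R).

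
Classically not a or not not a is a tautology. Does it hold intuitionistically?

No

This is the weak law of excluded middle, which is not intuitionistically valid.
A Kripke countermodel: worlds u0, u1, u2; order generated by u0 <= u1, u0 <= u2; atoms true at each world — u0:{}; u1:{a}; u2:{}.
u0 does not force not a or not not a: neither disjunct is forced at u0.
u0 does not force not a since u1 is accessible from u0 and u1 forces a.
So the root u0 does not force the formula.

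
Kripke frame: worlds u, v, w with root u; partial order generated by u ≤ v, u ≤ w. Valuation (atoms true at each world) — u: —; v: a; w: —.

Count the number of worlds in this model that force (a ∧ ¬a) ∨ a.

u: does not force it — u ⊮ (a ∧ ¬a) ∨ a: neither disjunct is forced at u.
v: forces it.
w: does not force it — w ⊮ (a ∧ ¬a) ∨ a: neither disjunct is forced at w.
Worlds forcing the formula: {v}.

1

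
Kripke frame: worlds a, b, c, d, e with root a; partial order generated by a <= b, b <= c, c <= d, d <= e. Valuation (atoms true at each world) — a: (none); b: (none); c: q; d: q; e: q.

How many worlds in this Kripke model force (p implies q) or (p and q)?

a: forces it.
b: forces it.
c: forces it.
d: forces it.
e: forces it.
Worlds forcing the formula: {a, b, c, d, e}.

5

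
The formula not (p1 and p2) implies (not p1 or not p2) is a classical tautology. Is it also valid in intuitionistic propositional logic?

No

This is the constructively invalid direction of De Morgan's law for conjunction, which is not intuitionistically valid.
A Kripke countermodel: worlds s0, s1, s2; order generated by s0 <= s1, s0 <= s2; atoms true at each world — s0:{}; s1:{p1}; s2:{p2}.
s0 does not force not (p1 and p2) implies (not p1 or not p2): already at s0 itself, s0 forces not (p1 and p2) but s0 does not force not p1 or not p2.
s0 does not force not p1 or not p2: neither disjunct is forced at s0.
s0 does not force not p1 since s1 is accessible from s0 and s1 forces p1.
So the root s0 does not force the formula.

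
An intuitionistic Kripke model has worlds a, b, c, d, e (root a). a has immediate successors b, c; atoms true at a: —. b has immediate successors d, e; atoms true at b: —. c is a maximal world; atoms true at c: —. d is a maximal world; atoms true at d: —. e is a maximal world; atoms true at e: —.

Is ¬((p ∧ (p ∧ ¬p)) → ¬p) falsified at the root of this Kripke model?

a ⊮ ¬((p ∧ (p ∧ ¬p)) → ¬p) since a is accessible from a and a ⊩ (p ∧ (p ∧ ¬p)) → ¬p.
a ⊩ (p ∧ (p ∧ ¬p)) → ¬p vacuously: no world accessible from a forces the antecedent p ∧ (p ∧ ¬p).
So the root a does not force ¬((p ∧ (p ∧ ¬p)) → ¬p); the model is a countermodel.

Yes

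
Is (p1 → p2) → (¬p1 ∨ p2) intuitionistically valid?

No

This is the material-implication-as-disjunction principle, which is not intuitionistically valid.
A Kripke countermodel: worlds s0, s1; order generated by s0 ≤ s1; atoms true at each world — s0:{}; s1:{p1,p2}.
s0 ⊮ (p1 → p2) → (¬p1 ∨ p2): already at s0 itself, s0 ⊩ p1 → p2 but s0 ⊮ ¬p1 ∨ p2.
s0 ⊮ ¬p1 ∨ p2: neither disjunct is forced at s0.
s0 ⊮ ¬p1 since s1 is accessible from s0 and s1 ⊩ p1.
So the root s0 does not force the formula.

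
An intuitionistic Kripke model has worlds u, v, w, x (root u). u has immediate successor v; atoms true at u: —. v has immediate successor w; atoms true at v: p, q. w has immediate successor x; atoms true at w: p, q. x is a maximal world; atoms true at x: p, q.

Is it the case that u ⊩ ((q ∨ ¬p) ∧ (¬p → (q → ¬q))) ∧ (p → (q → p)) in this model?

u ⊮ ((q ∨ ¬p) ∧ (¬p → (q → ¬q))) ∧ (p → (q → p)) since u fails (q ∨ ¬p) ∧ (¬p → (q → ¬q)).

No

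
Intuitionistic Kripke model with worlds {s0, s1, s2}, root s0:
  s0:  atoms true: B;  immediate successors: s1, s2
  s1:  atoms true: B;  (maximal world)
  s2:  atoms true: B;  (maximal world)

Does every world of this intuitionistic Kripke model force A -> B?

s0 ||- A -> B vacuously: no world accessible from s0 forces the antecedent A.
Since the root s0 forces A -> B and forcing is persistent (monotone upward), every world forces it.

Yes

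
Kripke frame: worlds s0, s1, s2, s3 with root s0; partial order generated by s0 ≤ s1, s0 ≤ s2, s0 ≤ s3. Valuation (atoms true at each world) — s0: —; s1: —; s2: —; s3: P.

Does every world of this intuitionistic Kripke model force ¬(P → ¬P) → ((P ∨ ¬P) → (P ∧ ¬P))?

Not every world: s0 ⊮ ¬(P → ¬P) → ((P ∨ ¬P) → (P ∧ ¬P)).
s0 ⊮ ¬(P → ¬P) → ((P ∨ ¬P) → (P ∧ ¬P)): at the accessible world s3, s3 ⊩ ¬(P → ¬P) but s3 ⊮ (P ∨ ¬P) → (P ∧ ¬P).
s3 ⊮ (P ∨ ¬P) → (P ∧ ¬P): already at s3 itself, s3 ⊩ P ∨ ¬P but s3 ⊮ P ∧ ¬P.

No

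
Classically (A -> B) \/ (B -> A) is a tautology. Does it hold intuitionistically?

This is the Gödel–Dummett linearity axiom, which is not intuitionistically valid.
A Kripke countermodel: worlds 0, 1, 2; order generated by 0 <= 1, 0 <= 2; atoms true at each world — 0:{}; 1:{A}; 2:{B}.
0 ||-/- (A -> B) \/ (B -> A): neither disjunct is forced at 0.
0 ||-/- A -> B: at the accessible world 1, 1 ||- A but 1 ||-/- B.
1 lacks atom B, so 1 ||-/- B.
So the root 0 does not force the formula.

No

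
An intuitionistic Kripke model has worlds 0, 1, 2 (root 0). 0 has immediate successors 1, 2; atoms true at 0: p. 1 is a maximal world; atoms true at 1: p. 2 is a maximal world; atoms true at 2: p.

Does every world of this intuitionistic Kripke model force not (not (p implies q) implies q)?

Yes

0 forces not (not (p implies q) implies q): no world accessible from 0 forces not (p implies q) implies q.
Since the root 0 forces not (not (p implies q) implies q) and forcing is persistent (monotone upward), every world forces it.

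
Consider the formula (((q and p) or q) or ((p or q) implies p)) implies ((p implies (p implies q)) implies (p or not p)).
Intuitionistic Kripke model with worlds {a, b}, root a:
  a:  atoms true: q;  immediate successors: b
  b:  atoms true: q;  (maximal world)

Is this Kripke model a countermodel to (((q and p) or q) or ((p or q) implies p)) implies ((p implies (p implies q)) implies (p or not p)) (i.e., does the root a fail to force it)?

No

a forces (((q and p) or q) or ((p or q) implies p)) implies ((p implies (p implies q)) implies (p or not p)): every world accessible from a that forces ((q and p) or q) or ((p or q) implies p) (namely a, b) also forces (p implies (p implies q)) implies (p or not p).
So the root a forces (((q and p) or q) or ((p or q) implies p)) implies ((p implies (p implies q)) implies (p or not p)); the model is not a countermodel.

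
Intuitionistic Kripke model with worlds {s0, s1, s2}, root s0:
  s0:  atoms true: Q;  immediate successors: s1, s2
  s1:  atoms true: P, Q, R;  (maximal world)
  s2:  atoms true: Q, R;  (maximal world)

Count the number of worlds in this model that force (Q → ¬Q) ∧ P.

s0: does not force it — s0 ⊮ (Q → ¬Q) ∧ P since s0 fails Q → ¬Q.
s1: does not force it.
s2: does not force it.
Worlds forcing the formula: { }.

0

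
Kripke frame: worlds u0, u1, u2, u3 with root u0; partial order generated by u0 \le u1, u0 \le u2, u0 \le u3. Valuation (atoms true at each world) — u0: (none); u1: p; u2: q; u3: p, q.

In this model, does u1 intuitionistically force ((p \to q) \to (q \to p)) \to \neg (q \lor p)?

u1 \nVdash ((p \to q) \to (q \to p)) \to \neg (q \lor p): already at u1 itself, u1 \Vdash (p \to q) \to (q \to p) but u1 \nVdash \neg (q \lor p).
u1 \nVdash \neg (q \lor p) since u1 is accessible from u1 and u1 \Vdash q \lor p.
u1 \Vdash q \lor p via the disjunct p.

No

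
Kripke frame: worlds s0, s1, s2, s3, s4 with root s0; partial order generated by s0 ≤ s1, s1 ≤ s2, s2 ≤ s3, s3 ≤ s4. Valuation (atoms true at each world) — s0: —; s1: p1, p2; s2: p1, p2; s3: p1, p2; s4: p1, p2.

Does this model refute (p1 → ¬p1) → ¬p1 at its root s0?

No

s0 ⊩ (p1 → ¬p1) → ¬p1 vacuously: no world accessible from s0 forces the antecedent p1 → ¬p1.
So the root s0 forces (p1 → ¬p1) → ¬p1; the model is not a countermodel.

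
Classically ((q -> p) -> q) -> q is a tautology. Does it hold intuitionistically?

This is Peirce's law, which is not intuitionistically valid.
A Kripke countermodel: worlds s0, s1; order generated by s0 <= s1; atoms true at each world — s0:{}; s1:{q}.
s0 ||-/- ((q -> p) -> q) -> q: already at s0 itself, s0 ||- (q -> p) -> q but s0 ||-/- q.
s0 lacks atom q, so s0 ||-/- q.
So the root s0 does not force the formula.

No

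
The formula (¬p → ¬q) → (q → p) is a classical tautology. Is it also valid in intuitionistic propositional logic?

No

This is the converse of contraposition, which is not intuitionistically valid.
A Kripke countermodel: worlds w0, w1; order generated by w0 ≤ w1; atoms true at each world — w0:{q}; w1:{p,q}.
w0 ⊮ (¬p → ¬q) → (q → p): already at w0 itself, w0 ⊩ ¬p → ¬q but w0 ⊮ q → p.
w0 ⊮ q → p: already at w0 itself, w0 ⊩ q but w0 ⊮ p.
w0 lacks atom p, so w0 ⊮ p.
So the root w0 does not force the formula.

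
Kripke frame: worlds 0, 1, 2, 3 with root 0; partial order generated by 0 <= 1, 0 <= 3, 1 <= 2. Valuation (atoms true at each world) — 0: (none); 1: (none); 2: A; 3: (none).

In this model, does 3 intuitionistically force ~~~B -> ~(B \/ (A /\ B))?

3 ||- ~~~B -> ~(B \/ (A /\ B)): every world accessible from 3 that forces ~~~B (namely 3) also forces ~(B \/ (A /\ B)).

Yes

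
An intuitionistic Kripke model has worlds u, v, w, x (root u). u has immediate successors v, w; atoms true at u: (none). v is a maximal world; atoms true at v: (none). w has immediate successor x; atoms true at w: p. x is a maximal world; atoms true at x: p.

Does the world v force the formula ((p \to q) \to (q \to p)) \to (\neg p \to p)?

No

v \nVdash ((p \to q) \to (q \to p)) \to (\neg p \to p): already at v itself, v \Vdash (p \to q) \to (q \to p) but v \nVdash \neg p \to p.
v \nVdash \neg p \to p: already at v itself, v \Vdash \neg p but v \nVdash p.
v lacks atom p, so v \nVdash p.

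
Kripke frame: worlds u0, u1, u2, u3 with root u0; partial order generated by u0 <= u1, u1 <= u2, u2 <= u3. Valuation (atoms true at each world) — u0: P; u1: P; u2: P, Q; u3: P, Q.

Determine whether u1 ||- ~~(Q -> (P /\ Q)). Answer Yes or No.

Yes

u1 ||- ~~(Q -> (P /\ Q)): no world accessible from u1 forces ~(Q -> (P /\ Q)).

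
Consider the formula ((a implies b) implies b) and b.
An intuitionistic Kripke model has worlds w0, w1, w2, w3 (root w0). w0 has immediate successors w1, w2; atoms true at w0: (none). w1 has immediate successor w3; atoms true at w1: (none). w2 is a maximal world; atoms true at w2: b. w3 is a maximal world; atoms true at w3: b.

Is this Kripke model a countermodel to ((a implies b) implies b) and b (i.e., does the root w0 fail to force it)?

Yes

w0 does not force ((a implies b) implies b) and b since w0 fails (a implies b) implies b.
So the root w0 does not force ((a implies b) implies b) and b; the model is a countermodel.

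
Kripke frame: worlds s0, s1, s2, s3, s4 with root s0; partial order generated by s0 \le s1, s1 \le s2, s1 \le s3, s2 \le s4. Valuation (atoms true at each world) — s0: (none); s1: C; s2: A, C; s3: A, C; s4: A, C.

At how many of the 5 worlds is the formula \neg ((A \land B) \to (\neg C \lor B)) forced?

0

s0: does not force it — s0 \nVdash \neg ((A \land B) \to (\neg C \lor B)) since s0 is accessible from s0 and s0 \Vdash (A \land B) \to (\neg C \lor B).
s1: does not force it — s1 \nVdash \neg ((A \land B) \to (\neg C \lor B)) since s1 is accessible from s1 and s1 \Vdash (A \land B) \to (\neg C \lor B).
s2: does not force it.
s3: does not force it.
s4: does not force it.
Worlds forcing the formula: { }.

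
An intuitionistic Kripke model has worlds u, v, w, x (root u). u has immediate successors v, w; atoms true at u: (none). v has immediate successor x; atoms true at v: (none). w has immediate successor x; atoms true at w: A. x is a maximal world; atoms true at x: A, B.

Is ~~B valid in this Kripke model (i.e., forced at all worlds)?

u ||- ~~B: no world accessible from u forces ~B.
Since the root u forces ~~B and forcing is persistent (monotone upward), every world forces it.

Yes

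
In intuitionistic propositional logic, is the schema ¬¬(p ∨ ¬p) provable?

This is the double negation of excluded middle, which is intuitionistically derivable.
Assuming ¬(p ∨ ¬p): from p we'd get p ∨ ¬p, so ¬p; but then p ∨ ¬p again — contradiction. Hence ¬¬(p ∨ ¬p).

Yes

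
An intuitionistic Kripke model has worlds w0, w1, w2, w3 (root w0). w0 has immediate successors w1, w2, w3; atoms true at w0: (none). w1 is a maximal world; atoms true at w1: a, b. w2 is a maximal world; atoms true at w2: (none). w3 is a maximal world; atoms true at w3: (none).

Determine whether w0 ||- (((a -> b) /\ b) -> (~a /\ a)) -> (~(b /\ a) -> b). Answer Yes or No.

w0 ||-/- (((a -> b) /\ b) -> (~a /\ a)) -> (~(b /\ a) -> b): at the accessible world w2, w2 ||- ((a -> b) /\ b) -> (~a /\ a) but w2 ||-/- ~(b /\ a) -> b.
w2 ||-/- ~(b /\ a) -> b: already at w2 itself, w2 ||- ~(b /\ a) but w2 ||-/- b.
w2 lacks atom b, so w2 ||-/- b.

No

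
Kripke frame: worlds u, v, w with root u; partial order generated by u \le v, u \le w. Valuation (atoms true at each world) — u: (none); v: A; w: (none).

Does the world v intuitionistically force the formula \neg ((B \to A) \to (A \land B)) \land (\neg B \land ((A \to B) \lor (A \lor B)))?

v \Vdash \neg ((B \to A) \to (A \land B)) \land (\neg B \land ((A \to B) \lor (A \lor B))) since v forces both conjuncts.

Yes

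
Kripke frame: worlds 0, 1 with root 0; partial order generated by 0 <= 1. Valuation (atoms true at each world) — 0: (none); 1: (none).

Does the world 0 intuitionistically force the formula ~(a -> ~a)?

0 ||-/- ~(a -> ~a) since 0 is accessible from 0 and 0 ||- a -> ~a.
0 ||- a -> ~a vacuously: no world accessible from 0 forces the antecedent a.

No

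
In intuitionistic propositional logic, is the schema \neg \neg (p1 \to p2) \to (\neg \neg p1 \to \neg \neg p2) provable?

Yes

This is the distribution of double negation over implication, which is intuitionistically derivable.
Assume \neg \neg (p1 \to p2) and \neg \neg p1; suppose \neg p2. Then p1 \to p2 would give \neg p1 (by contraposition), contradicting \neg \neg p1; so \neg (p1 \to p2), contradicting \neg \neg (p1 \to p2). Hence \neg \neg p2.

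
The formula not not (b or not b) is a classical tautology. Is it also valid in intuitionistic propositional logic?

Yes

This is the double negation of excluded middle, which is intuitionistically derivable.
Assuming not (b or not b): from b we'd get b or not b, so not b; but then b or not b again — contradiction. Hence not not (b or not b).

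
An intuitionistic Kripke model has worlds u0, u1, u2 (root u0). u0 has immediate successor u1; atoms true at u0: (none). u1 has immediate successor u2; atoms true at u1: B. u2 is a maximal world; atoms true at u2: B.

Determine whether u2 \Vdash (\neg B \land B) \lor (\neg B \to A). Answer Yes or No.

u2 \Vdash (\neg B \land B) \lor (\neg B \to A) via the disjunct \neg B \to A.

Yes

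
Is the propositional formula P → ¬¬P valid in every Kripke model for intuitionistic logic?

This is double-negation introduction, which is intuitionistically derivable.
If a world forces P then every accessible world forces P (persistence), so none forces ¬P; hence ¬¬P.

Yes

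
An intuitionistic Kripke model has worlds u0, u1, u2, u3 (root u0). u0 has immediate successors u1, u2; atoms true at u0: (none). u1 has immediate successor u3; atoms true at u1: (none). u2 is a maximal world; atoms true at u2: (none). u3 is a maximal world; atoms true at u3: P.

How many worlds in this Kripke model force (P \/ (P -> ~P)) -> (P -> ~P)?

1

u0: does not force it — u0 ||-/- (P \/ (P -> ~P)) -> (P -> ~P): at the accessible world u3, u3 ||- P \/ (P -> ~P) but u3 ||-/- P -> ~P.
u1: does not force it — u1 ||-/- (P \/ (P -> ~P)) -> (P -> ~P): at the accessible world u3, u3 ||- P \/ (P -> ~P) but u3 ||-/- P -> ~P.
u2: forces it.
u3: does not force it.
Worlds forcing the formula: {u2}.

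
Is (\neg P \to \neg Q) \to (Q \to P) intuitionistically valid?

This is the converse of contraposition, which is not intuitionistically valid.
A Kripke countermodel: worlds u0, u1; order generated by u0 \le u1; atoms true at each world — u0:{Q}; u1:{P,Q}.
u0 \nVdash (\neg P \to \neg Q) \to (Q \to P): already at u0 itself, u0 \Vdash \neg P \to \neg Q but u0 \nVdash Q \to P.
u0 \nVdash Q \to P: already at u0 itself, u0 \Vdash Q but u0 \nVdash P.
u0 lacks atom P, so u0 \nVdash P.
So the root u0 does not force the formula.

No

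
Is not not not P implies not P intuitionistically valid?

Yes

This is triple-negation reduction, which is intuitionistically derivable.
Assume not not not P and suppose P. Then not not P (double-negation introduction), contradicting not not not P. So not P.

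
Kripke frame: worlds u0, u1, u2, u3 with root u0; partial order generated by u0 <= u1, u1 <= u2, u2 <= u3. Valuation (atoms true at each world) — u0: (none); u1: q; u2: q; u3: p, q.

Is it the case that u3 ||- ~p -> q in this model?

u3 ||- ~p -> q vacuously: no world accessible from u3 forces the antecedent ~p.

Yes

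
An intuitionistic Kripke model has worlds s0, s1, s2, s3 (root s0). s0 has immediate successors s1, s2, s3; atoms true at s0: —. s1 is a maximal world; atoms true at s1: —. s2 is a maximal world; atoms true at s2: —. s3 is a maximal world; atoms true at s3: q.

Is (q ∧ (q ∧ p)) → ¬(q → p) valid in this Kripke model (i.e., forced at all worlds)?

s0 ⊩ (q ∧ (q ∧ p)) → ¬(q → p) vacuously: no world accessible from s0 forces the antecedent q ∧ (q ∧ p).
Since the root s0 forces (q ∧ (q ∧ p)) → ¬(q → p) and forcing is persistent (monotone upward), every world forces it.

Yes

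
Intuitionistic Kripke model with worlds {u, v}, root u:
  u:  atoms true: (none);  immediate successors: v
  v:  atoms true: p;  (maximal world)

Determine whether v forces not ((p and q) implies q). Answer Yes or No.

v does not force not ((p and q) implies q) since v is accessible from v and v forces (p and q) implies q.
v forces (p and q) implies q vacuously: no world accessible from v forces the antecedent p and q.

No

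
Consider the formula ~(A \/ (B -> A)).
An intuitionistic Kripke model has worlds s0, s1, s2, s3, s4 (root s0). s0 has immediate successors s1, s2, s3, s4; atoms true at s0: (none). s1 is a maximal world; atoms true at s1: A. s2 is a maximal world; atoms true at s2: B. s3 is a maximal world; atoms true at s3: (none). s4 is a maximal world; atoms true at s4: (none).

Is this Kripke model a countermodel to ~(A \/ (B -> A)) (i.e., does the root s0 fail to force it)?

s0 ||-/- ~(A \/ (B -> A)) since s1 is accessible from s0 and s1 ||- A \/ (B -> A).
s1 ||- A \/ (B -> A) via the disjunct A.
So the root s0 does not force ~(A \/ (B -> A)); the model is a countermodel.

Yes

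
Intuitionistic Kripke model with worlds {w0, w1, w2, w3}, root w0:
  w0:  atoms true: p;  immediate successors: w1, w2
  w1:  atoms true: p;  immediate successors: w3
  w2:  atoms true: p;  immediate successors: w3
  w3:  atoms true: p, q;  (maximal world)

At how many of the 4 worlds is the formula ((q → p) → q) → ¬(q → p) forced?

0

w0: does not force it — w0 ⊮ ((q → p) → q) → ¬(q → p): at the accessible world w3, w3 ⊩ (q → p) → q but w3 ⊮ ¬(q → p).
w1: does not force it — w1 ⊮ ((q → p) → q) → ¬(q → p): at the accessible world w3, w3 ⊩ (q → p) → q but w3 ⊮ ¬(q → p).
w2: does not force it — w2 ⊮ ((q → p) → q) → ¬(q → p): at the accessible world w3, w3 ⊩ (q → p) → q but w3 ⊮ ¬(q → p).
w3: does not force it.
Worlds forcing the formula: { }.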